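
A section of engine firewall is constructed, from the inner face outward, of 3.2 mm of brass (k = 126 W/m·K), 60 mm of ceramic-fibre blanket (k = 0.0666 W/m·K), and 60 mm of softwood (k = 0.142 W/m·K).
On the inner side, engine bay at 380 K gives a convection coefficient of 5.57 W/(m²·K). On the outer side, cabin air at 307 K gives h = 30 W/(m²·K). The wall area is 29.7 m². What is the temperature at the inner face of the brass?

T ≈ 371 K

Treating each layer as a thermal resistance in series:
R_inner film = 1/(h_i·A) = 1/(5.57×29.7) = 0.006045 K/W
R_brass = L/(kA) = 0.0032/(126×29.7) = 8.551×10^-7 K/W
R_ceramic-fibre blanket = L/(kA) = 0.06/(0.0666×29.7) = 0.03033 K/W
R_softwood = L/(kA) = 0.06/(0.142×29.7) = 0.01423 K/W
R_outer film = 1/(h_o·A) = 1/(30×29.7) = 0.001122 K/W
R_total = 0.05173 K/W;  Q = ΔT/R_total = 73/0.05173 = 1411 W
T_interface = T_inner − Q·ΣR(inner→interface) = 380 − 1410×0.006045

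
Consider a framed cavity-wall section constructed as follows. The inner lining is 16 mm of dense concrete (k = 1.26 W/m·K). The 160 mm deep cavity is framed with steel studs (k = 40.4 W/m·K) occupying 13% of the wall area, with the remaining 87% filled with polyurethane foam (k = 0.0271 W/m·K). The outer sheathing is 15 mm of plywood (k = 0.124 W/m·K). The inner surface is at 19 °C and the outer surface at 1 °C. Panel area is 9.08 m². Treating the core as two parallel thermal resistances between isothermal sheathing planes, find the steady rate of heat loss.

Q ≈ 997 W

Sheathing layers in series; stud and cavity paths in parallel between them.
R_inner = 0.016/(1.26×9.08) = 0.001399 K/W
R_stud  = 0.16/(40.4×0.13×9.08) = 0.003355 K/W
R_cav   = 0.16/(0.0271×0.87×9.08) = 0.7474 K/W
1/R_core = 1/R_stud + 1/R_cav → R_core = 0.00334 K/W
R_outer = 0.015/(0.124×9.08) = 0.01332 K/W
R_total = 0.01806 K/W
Q = ΔT/R_total = 18/0.01806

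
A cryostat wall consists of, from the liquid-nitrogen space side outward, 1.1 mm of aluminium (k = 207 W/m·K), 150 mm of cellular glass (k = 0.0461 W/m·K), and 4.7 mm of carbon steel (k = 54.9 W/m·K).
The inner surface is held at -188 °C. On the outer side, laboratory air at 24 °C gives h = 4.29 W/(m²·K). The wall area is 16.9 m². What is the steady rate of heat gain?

Thermal resistances in series:
R_aluminium = L/(kA) = 0.0011/(207×16.9) = 3.144×10^-7 K/W
R_cellular glass = L/(kA) = 0.15/(0.0461×16.9) = 0.1925 K/W
R_carbon steel = L/(kA) = 0.0047/(54.9×16.9) = 5.066×10^-6 K/W
R_outer film = 1/(h_o·A) = 1/(4.29×16.9) = 0.01379 K/W
R_total = 0.2063 K/W
Q = ΔT / R_total = 212 / 0.2063

Q ≈ 1030 W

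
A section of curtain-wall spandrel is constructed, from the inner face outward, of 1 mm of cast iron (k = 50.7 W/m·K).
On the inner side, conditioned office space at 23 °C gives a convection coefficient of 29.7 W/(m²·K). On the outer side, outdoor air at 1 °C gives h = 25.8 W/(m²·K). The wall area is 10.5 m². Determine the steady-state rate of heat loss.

Using the resistance-network approach (series):
R_inner film = 1/(h_i·A) = 1/(29.7×10.5) = 0.003207 K/W
R_cast iron = L/(kA) = 0.001/(50.7×10.5) = 1.878×10^-6 K/W
R_outer film = 1/(h_o·A) = 1/(25.8×10.5) = 0.003691 K/W
R_total = 0.0069 K/W
Q = ΔT / R_total = 22 / 0.0069

Q ≈ 3190 W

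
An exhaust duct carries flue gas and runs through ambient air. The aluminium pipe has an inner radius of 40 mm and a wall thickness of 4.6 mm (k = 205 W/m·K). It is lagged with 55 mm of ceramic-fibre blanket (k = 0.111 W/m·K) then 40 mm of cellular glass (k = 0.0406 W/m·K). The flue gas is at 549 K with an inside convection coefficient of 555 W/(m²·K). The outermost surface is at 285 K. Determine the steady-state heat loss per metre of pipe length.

q′ ≈ 106 W/m

Per-layer cylindrical resistances, series-summed:
R_inner film = 1/(h_i·2πr₁L) = 1/(555×2π×0.04×1) = 0.007169 K/W
R_aluminium pipe wall = ln(44.6/40)/(2π×205×1) = 8.451×10^-5 K/W
R_ceramic-fibre blanket = ln(99.6/44.6)/(2π×0.111×1) = 1.152 K/W
R_cellular glass = ln(139.6/99.6)/(2π×0.0406×1) = 1.323 K/W
R_total = 2.483 K/W
Q = ΔT/R_total = 264/2.483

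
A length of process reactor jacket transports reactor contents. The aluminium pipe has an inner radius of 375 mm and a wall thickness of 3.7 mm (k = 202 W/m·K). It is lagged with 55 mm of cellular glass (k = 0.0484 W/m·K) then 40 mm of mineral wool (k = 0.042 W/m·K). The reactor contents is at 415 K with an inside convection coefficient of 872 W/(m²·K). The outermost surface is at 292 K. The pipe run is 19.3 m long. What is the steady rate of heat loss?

Q ≈ 3040 W

Treating each annulus and film as a series resistance:
R_inner film = 1/(h_i·2πr₁L) = 1/(872×2π×0.375×19.3) = 2.522×10^-5 K/W
R_aluminium pipe wall = ln(378.7/375)/(2π×202×19.3) = 4.008×10^-7 K/W
R_cellular glass = ln(433.7/378.7)/(2π×0.0484×19.3) = 0.0231 K/W
R_mineral wool = ln(473.7/433.7)/(2π×0.042×19.3) = 0.01732 K/W
R_total = 0.04045 K/W
Q = ΔT/R_total = 123/0.04045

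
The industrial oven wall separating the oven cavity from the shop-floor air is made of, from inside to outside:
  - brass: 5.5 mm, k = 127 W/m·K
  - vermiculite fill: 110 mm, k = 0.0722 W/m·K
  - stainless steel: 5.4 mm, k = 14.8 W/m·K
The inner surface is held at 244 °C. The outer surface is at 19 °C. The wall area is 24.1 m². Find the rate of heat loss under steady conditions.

Thermal resistances in series:
R_brass = L/(kA) = 0.0055/(127×24.1) = 1.797×10^-6 K/W
R_vermiculite fill = L/(kA) = 0.11/(0.0722×24.1) = 0.06322 K/W
R_stainless steel = L/(kA) = 0.0054/(14.8×24.1) = 1.514×10^-5 K/W
R_total = 0.06323 K/W
Q = ΔT / R_total = 225 / 0.06323

Q ≈ 3560 W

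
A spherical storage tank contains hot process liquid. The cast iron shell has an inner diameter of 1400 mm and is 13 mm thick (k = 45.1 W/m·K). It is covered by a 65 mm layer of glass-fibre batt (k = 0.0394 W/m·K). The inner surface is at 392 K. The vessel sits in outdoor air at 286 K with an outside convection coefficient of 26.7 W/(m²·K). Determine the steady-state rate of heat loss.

Q ≈ 439 W

Spherical conduction: R = (1/r_in − 1/r_out)/(4πk) per layer; series-sum.
R_cast iron shell = (1/0.7 − 1/0.713)/(4π×45.1) = 4.596×10^-5 K/W
R_glass-fibre batt = (1/0.713 − 1/0.778)/(4π×0.0394) = 0.2367 K/W
R_outer film = 1/(h·4πr_o²) = 1/(26.7×4π×0.778²) = 0.004924 K/W
R_total = 0.2416 K/W
Q = ΔT/R_total = 106/0.2416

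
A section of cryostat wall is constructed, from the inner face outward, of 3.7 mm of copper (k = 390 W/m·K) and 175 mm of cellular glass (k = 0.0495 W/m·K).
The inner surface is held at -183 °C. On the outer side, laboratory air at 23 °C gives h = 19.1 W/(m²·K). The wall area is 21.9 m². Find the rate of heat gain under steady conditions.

Q ≈ 1260 W

Model the wall as resistances in series:
R_copper = L/(kA) = 0.0037/(390×21.9) = 4.332×10^-7 K/W
R_cellular glass = L/(kA) = 0.175/(0.0495×21.9) = 0.1614 K/W
R_outer film = 1/(h_o·A) = 1/(19.1×21.9) = 0.002391 K/W
R_total = 0.1638 K/W
Q = ΔT / R_total = 206 / 0.1638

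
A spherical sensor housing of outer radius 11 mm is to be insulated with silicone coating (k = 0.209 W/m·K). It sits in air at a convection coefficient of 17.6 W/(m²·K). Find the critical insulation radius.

For a sphere r_cr = 2k/h = 2×0.209/17.6
r_cr = 23.7 mm; since the bare radius (11 mm) is below r_cr, adding a thin layer of insulation will *increase* heat loss.

r_cr ≈ 23.7 mm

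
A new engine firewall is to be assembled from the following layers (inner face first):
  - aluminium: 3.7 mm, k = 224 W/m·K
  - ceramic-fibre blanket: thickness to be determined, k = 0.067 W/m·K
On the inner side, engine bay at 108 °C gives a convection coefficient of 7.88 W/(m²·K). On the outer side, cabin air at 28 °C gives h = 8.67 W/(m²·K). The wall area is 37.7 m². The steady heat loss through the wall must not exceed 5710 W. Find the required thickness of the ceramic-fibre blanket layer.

L ≈ 19.2 mm

Model the wall as resistances in series:
R_inner film = 1/(h_i·A) = 1/(7.88×37.7) = 0.003366 K/W
R_aluminium = L/(kA) = 0.0037/(224×37.7) = 4.381×10^-7 K/W
R_outer film = 1/(h_o·A) = 1/(8.67×37.7) = 0.003059 K/W
Sum of the known resistances R_other = 0.006426 K/W
Required total resistance R_tot = ΔT/Q_allow = 80/5710 = 0.01401 K/W
R_ceramic-fibre blanket = R_tot − R_other = 0.007585 K/W
L = R·k·A = 0.007585×0.067×37.7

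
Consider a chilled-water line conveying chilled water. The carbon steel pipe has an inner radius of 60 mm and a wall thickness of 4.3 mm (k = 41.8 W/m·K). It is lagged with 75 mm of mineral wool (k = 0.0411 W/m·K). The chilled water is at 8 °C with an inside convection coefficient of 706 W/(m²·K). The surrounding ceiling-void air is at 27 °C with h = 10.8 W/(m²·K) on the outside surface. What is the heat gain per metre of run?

q′ ≈ 6.12 W/m

Cylindrical conduction, so R = ln(r₂/r₁)/(2πkL) per layer, in series:
R_inner film = 1/(h_i·2πr₁L) = 1/(706×2π×0.06×1) = 0.003757 K/W
R_carbon steel pipe wall = ln(64.3/60)/(2π×41.8×1) = 2.635×10^-4 K/W
R_mineral wool = ln(139.3/64.3)/(2π×0.0411×1) = 2.994 K/W
R_outer film = 1/(h_o·2πr_oL) = 1/(10.8×2π×0.1393×1) = 0.1058 K/W
R_total = 3.103 K/W
Q = ΔT/R_total = 19/3.103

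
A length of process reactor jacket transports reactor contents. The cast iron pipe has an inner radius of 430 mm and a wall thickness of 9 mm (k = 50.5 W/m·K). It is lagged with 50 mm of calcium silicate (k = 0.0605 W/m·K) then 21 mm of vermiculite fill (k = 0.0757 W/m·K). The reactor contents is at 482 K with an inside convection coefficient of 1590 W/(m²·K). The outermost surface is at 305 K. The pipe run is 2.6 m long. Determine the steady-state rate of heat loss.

Q ≈ 1240 W

For a radial system each layer contributes R = ln(r_out/r_in)/(2πkL); films add R = 1/(hA).
R_inner film = 1/(h_i·2πr₁L) = 1/(1590×2π×0.43×2.6) = 8.953×10^-5 K/W
R_cast iron pipe wall = ln(439/430)/(2π×50.5×2.6) = 2.511×10^-5 K/W
R_calcium silicate = ln(489/439)/(2π×0.0605×2.6) = 0.1091 K/W
R_vermiculite fill = ln(510/489)/(2π×0.0757×2.6) = 0.034 K/W
R_total = 0.1433 K/W
Q = ΔT/R_total = 177/0.1433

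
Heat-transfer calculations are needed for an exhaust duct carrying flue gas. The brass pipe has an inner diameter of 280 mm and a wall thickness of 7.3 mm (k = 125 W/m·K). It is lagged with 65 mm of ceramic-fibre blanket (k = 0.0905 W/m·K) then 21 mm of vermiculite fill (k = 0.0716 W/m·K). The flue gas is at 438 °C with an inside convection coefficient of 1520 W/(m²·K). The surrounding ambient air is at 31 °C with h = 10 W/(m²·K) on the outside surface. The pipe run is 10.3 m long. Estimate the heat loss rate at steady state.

Cylindrical conduction, so R = ln(r₂/r₁)/(2πkL) per layer, in series:
R_inner film = 1/(h_i·2πr₁L) = 1/(1520×2π×0.14×10.3) = 7.261×10^-5 K/W
R_brass pipe wall = ln(147.3/140)/(2π×125×10.3) = 6.283×10^-6 K/W
R_ceramic-fibre blanket = ln(212.3/147.3)/(2π×0.0905×10.3) = 0.06241 K/W
R_vermiculite fill = ln(233.3/212.3)/(2π×0.0716×10.3) = 0.02036 K/W
R_outer film = 1/(h_o·2πr_oL) = 1/(10×2π×0.2333×10.3) = 0.006623 K/W
R_total = 0.08947 K/W
Q = ΔT/R_total = 407/0.08947

Q ≈ 4550 W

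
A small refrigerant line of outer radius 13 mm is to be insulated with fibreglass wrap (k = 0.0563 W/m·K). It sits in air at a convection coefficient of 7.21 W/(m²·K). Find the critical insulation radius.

For a cylinder r_cr = k/h = 0.0563/7.21
r_cr = 7.81 mm; since the bare radius (13 mm) is above r_cr, any added insulation will reduce heat loss.

r_cr ≈ 7.81 mm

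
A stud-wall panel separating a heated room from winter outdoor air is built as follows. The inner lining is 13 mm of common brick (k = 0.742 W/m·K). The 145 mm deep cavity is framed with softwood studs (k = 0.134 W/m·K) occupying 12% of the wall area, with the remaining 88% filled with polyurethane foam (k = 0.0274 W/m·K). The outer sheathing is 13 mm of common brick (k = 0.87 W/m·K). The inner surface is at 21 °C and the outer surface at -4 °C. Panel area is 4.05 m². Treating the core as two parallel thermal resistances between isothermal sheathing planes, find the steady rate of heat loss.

Sheathing layers in series; stud and cavity paths in parallel between them.
R_inner = 0.013/(0.742×4.05) = 0.004326 K/W
R_stud  = 0.145/(0.134×0.12×4.05) = 2.227 K/W
R_cav   = 0.145/(0.0274×0.88×4.05) = 1.485 K/W
1/R_core = 1/R_stud + 1/R_cav → R_core = 0.8908 K/W
R_outer = 0.013/(0.87×4.05) = 0.00369 K/W
R_total = 0.8988 K/W
Q = ΔT/R_total = 25/0.8988

Q ≈ 27.8 W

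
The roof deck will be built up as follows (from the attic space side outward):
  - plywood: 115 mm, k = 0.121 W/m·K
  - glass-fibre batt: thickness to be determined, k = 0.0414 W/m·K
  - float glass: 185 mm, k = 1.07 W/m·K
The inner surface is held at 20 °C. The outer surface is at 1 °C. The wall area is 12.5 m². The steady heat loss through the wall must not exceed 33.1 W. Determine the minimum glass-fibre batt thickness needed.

Series thermal resistances:
R_plywood = L/(kA) = 0.115/(0.121×12.5) = 0.07603 K/W
R_float glass = L/(kA) = 0.185/(1.07×12.5) = 0.01383 K/W
Sum of the known resistances R_other = 0.08986 K/W
Required total resistance R_tot = ΔT/Q_allow = 19/33.1 = 0.574 K/W
R_glass-fibre batt = R_tot − R_other = 0.4842 K/W
L = R·k·A = 0.4842×0.0414×12.5

L ≈ 251 mm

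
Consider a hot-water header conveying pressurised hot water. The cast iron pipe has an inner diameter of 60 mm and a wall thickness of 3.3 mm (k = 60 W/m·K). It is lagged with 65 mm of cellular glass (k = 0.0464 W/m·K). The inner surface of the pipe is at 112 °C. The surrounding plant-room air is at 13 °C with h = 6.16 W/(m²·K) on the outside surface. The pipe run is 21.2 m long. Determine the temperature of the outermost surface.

Treating each annulus and film as a series resistance:
R_cast iron pipe wall = ln(33.3/30)/(2π×60×21.2) = 1.306×10^-5 K/W
R_cellular glass = ln(98.3/33.3)/(2π×0.0464×21.2) = 0.1751 K/W
R_outer film = 1/(h_o·2πr_oL) = 1/(6.16×2π×0.0983×21.2) = 0.0124 K/W
R_total = 0.1875 K/W
Q = ΔT/R_total = 99/0.1875
Q = 528 W
T_interface = T_inner − Q·ΣR(inner→interface) = 112 − 528×0.1752

T ≈ 19.5 °C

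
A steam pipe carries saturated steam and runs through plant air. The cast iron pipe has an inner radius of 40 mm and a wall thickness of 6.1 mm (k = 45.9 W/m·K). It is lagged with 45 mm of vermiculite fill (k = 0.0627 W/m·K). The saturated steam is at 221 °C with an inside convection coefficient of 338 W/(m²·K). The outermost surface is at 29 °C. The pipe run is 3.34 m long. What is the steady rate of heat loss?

For a radial system each layer contributes R = ln(r_out/r_in)/(2πkL); films add R = 1/(hA).
R_inner film = 1/(h_i·2πr₁L) = 1/(338×2π×0.04×3.34) = 0.003524 K/W
R_cast iron pipe wall = ln(46.1/40)/(2π×45.9×3.34) = 1.473×10^-4 K/W
R_vermiculite fill = ln(91.1/46.1)/(2π×0.0627×3.34) = 0.5177 K/W
R_total = 0.5213 K/W
Q = ΔT/R_total = 192/0.5213

Q ≈ 368 W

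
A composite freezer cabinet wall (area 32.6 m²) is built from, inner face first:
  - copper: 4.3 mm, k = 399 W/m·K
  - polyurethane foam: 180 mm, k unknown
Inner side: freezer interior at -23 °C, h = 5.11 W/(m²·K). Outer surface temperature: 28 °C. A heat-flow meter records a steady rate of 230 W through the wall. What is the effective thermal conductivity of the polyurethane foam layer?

Series thermal resistances:
R_inner film = 1/(h_i·A) = 1/(5.11×32.6) = 0.006003 K/W
R_copper = L/(kA) = 0.0043/(399×32.6) = 3.306×10^-7 K/W
Sum of known resistances R_other = 0.006003 K/W
Total R = ΔT/Q = 51/230 = 0.2217 K/W
R_polyurethane foam = R_total − R_other = 0.2157 K/W
k = L/(R·A) = 0.18/(0.2157×32.6)

k ≈ 0.0256 W/(m·K)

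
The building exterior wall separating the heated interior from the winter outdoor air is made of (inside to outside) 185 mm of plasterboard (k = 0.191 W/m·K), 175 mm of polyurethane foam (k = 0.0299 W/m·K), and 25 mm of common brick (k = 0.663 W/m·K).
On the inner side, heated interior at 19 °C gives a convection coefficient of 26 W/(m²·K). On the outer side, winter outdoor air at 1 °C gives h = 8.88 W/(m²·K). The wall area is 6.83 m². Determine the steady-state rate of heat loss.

Thermal resistances in series:
R_inner film = 1/(h_i·A) = 1/(26×6.83) = 0.005631 K/W
R_plasterboard = L/(kA) = 0.185/(0.191×6.83) = 0.1418 K/W
R_polyurethane foam = L/(kA) = 0.175/(0.0299×6.83) = 0.8569 K/W
R_common brick = L/(kA) = 0.025/(0.663×6.83) = 0.005521 K/W
R_outer film = 1/(h_o·A) = 1/(8.88×6.83) = 0.01649 K/W
R_total = 1.026 K/W
Q = ΔT / R_total = 18 / 1.026

Q ≈ 17.5 W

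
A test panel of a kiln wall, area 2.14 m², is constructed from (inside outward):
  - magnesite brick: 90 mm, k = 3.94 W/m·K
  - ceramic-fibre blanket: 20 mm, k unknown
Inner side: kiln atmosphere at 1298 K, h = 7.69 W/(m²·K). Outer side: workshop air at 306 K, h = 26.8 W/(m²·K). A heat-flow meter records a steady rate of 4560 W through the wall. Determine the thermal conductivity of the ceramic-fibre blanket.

k ≈ 0.0726 W/(m·K)

Model the wall as resistances in series:
R_inner film = 1/(h_i·A) = 1/(7.69×2.14) = 0.06077 K/W
R_magnesite brick = L/(kA) = 0.09/(3.94×2.14) = 0.01067 K/W
R_outer film = 1/(h_o·A) = 1/(26.8×2.14) = 0.01744 K/W
Sum of known resistances R_other = 0.08888 K/W
Total R = ΔT/Q = 992/4560 = 0.2175 K/W
R_ceramic-fibre blanket = R_total − R_other = 0.1287 K/W
k = L/(R·A) = 0.02/(0.1287×2.14)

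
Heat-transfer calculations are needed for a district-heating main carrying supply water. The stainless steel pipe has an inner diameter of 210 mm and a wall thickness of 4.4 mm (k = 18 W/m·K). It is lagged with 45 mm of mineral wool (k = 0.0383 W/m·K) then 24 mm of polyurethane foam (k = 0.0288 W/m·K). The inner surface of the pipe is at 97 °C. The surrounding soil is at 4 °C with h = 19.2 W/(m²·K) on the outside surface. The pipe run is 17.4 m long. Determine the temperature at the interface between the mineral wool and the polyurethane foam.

Radial resistances (cylindrical: R_cond = ln(r_o/r_i)/(2πkL), R_conv = 1/(h·2πrL)):
R_stainless steel pipe wall = ln(109.4/105)/(2π×18×17.4) = 2.086×10^-5 K/W
R_mineral wool = ln(154.4/109.4)/(2π×0.0383×17.4) = 0.08228 K/W
R_polyurethane foam = ln(178.4/154.4)/(2π×0.0288×17.4) = 0.04589 K/W
R_outer film = 1/(h_o·2πr_oL) = 1/(19.2×2π×0.1784×17.4) = 0.00267 K/W
R_total = 0.1309 K/W
Q = ΔT/R_total = 93/0.1309
Q = 711 W
T_interface = T_inner − Q·ΣR(inner→interface) = 97 − 711×0.0823

T ≈ 38.5 °C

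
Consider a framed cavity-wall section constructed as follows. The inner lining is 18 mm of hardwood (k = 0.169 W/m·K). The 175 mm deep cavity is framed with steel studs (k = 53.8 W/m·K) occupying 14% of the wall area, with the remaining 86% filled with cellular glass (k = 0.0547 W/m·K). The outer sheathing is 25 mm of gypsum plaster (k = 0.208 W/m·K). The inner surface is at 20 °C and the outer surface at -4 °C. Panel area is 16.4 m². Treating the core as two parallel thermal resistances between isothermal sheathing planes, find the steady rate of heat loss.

Q ≈ 1580 W

Sheathing layers in series; stud and cavity paths in parallel between them.
R_inner = 0.018/(0.169×16.4) = 0.006494 K/W
R_stud  = 0.175/(53.8×0.14×16.4) = 0.001417 K/W
R_cav   = 0.175/(0.0547×0.86×16.4) = 0.2268 K/W
1/R_core = 1/R_stud + 1/R_cav → R_core = 0.001408 K/W
R_outer = 0.025/(0.208×16.4) = 0.007329 K/W
R_total = 0.01523 K/W
Q = ΔT/R_total = 24/0.01523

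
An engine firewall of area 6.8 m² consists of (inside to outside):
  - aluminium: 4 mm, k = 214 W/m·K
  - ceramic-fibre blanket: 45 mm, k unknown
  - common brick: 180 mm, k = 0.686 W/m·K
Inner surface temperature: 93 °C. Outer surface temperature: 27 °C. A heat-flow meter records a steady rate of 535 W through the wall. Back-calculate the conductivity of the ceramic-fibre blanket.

k ≈ 0.0781 W/(m·K)

Series thermal resistances:
R_aluminium = L/(kA) = 0.004/(214×6.8) = 2.749×10^-6 K/W
R_common brick = L/(kA) = 0.18/(0.686×6.8) = 0.03859 K/W
Sum of known resistances R_other = 0.03859 K/W
Total R = ΔT/Q = 66/535 = 0.1234 K/W
R_ceramic-fibre blanket = R_total − R_other = 0.08477 K/W
k = L/(R·A) = 0.045/(0.08477×6.8)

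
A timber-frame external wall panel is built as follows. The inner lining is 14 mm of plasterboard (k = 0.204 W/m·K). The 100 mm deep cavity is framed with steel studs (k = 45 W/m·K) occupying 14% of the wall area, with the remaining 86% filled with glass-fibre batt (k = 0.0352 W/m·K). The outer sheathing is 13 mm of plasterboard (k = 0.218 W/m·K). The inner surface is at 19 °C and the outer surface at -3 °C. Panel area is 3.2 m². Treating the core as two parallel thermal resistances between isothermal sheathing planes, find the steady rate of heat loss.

Q ≈ 489 W

Sheathing layers in series; stud and cavity paths in parallel between them.
R_inner = 0.014/(0.204×3.2) = 0.02145 K/W
R_stud  = 0.1/(45×0.14×3.2) = 0.00496 K/W
R_cav   = 0.1/(0.0352×0.86×3.2) = 1.032 K/W
1/R_core = 1/R_stud + 1/R_cav → R_core = 0.004937 K/W
R_outer = 0.013/(0.218×3.2) = 0.01864 K/W
R_total = 0.04502 K/W
Q = ΔT/R_total = 22/0.04502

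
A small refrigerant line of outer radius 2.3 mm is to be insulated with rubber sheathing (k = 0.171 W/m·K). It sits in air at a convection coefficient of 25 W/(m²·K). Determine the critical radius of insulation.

For a cylinder r_cr = k/h = 0.171/25
r_cr = 6.84 mm; since the bare radius (2.3 mm) is below r_cr, adding a thin layer of insulation will *increase* heat loss.

r_cr ≈ 6.84 mm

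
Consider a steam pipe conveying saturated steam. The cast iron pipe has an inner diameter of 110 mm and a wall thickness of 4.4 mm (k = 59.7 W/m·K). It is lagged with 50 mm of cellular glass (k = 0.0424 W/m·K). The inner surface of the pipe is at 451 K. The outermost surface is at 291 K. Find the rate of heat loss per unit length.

Per-layer cylindrical resistances, series-summed:
R_cast iron pipe wall = ln(59.4/55)/(2π×59.7×1) = 2.052×10^-4 K/W
R_cellular glass = ln(109.4/59.4)/(2π×0.0424×1) = 2.292 K/W
R_total = 2.293 K/W
Q = ΔT/R_total = 160/2.293

q′ ≈ 69.8 W/m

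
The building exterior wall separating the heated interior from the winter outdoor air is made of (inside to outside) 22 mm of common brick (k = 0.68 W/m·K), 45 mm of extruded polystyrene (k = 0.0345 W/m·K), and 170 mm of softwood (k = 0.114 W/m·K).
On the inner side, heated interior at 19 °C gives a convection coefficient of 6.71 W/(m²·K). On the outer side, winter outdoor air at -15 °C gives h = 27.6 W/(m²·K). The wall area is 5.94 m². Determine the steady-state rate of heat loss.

Q ≈ 67 W

Using the resistance-network approach (series):
R_inner film = 1/(h_i·A) = 1/(6.71×5.94) = 0.02509 K/W
R_common brick = L/(kA) = 0.022/(0.68×5.94) = 0.005447 K/W
R_extruded polystyrene = L/(kA) = 0.045/(0.0345×5.94) = 0.2196 K/W
R_softwood = L/(kA) = 0.17/(0.114×5.94) = 0.251 K/W
R_outer film = 1/(h_o·A) = 1/(27.6×5.94) = 0.0061 K/W
R_total = 0.5073 K/W
Q = ΔT / R_total = 34 / 0.5073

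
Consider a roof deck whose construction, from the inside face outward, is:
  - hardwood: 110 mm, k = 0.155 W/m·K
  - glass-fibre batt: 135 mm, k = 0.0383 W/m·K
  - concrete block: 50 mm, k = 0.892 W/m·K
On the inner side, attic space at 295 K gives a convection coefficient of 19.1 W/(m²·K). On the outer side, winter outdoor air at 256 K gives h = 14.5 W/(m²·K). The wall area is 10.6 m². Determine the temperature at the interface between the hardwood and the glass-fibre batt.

Treating each layer as a thermal resistance in series:
R_inner film = 1/(h_i·A) = 1/(19.1×10.6) = 0.004939 K/W
R_hardwood = L/(kA) = 0.11/(0.155×10.6) = 0.06695 K/W
R_glass-fibre batt = L/(kA) = 0.135/(0.0383×10.6) = 0.3325 K/W
R_concrete block = L/(kA) = 0.05/(0.892×10.6) = 0.005288 K/W
R_outer film = 1/(h_o·A) = 1/(14.5×10.6) = 0.006506 K/W
R_total = 0.4162 K/W;  Q = ΔT/R_total = 39/0.4162 = 93.7 W
T_interface = T_inner − Q·ΣR(inner→interface) = 295 − 93.7×0.07189

T ≈ 288 K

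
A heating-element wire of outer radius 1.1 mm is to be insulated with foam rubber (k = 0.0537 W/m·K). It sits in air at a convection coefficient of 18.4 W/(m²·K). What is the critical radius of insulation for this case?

r_cr ≈ 2.92 mm

For a cylinder r_cr = k/h = 0.0537/18.4
r_cr = 2.92 mm; since the bare radius (1.1 mm) is below r_cr, adding a thin layer of insulation will *increase* heat loss.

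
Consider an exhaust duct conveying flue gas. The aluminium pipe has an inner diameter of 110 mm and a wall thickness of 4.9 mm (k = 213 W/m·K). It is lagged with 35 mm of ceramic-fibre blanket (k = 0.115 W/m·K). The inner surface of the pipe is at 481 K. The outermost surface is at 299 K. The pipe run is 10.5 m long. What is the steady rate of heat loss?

Q ≈ 3000 W

For a radial system each layer contributes R = ln(r_out/r_in)/(2πkL); films add R = 1/(hA).
R_aluminium pipe wall = ln(59.9/55)/(2π×213×10.5) = 6.073×10^-6 K/W
R_ceramic-fibre blanket = ln(94.9/59.9)/(2π×0.115×10.5) = 0.06065 K/W
R_total = 0.06066 K/W
Q = ΔT/R_total = 182/0.06066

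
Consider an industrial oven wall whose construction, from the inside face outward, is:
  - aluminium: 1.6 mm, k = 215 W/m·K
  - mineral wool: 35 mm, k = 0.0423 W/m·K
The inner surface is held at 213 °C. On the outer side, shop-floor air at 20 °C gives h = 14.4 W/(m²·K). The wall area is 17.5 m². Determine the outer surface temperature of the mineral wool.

Using the resistance-network approach (series):
R_aluminium = L/(kA) = 0.0016/(215×17.5) = 4.252×10^-7 K/W
R_mineral wool = L/(kA) = 0.035/(0.0423×17.5) = 0.04728 K/W
R_outer film = 1/(h_o·A) = 1/(14.4×17.5) = 0.003968 K/W
R_total = 0.05125 K/W;  Q = ΔT/R_total = 193/0.05125 = 3766 W
T_interface = T_inner − Q·ΣR(inner→interface) = 213 − 3770×0.04728

T ≈ 34.9 °C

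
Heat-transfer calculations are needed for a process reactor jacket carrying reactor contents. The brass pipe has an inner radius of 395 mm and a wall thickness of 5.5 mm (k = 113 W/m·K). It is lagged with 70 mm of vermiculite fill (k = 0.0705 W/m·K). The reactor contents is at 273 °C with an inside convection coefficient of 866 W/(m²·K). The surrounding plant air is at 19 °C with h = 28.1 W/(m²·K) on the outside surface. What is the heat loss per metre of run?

q′ ≈ 675 W/m

Radial resistances (cylindrical: R_cond = ln(r_o/r_i)/(2πkL), R_conv = 1/(h·2πrL)):
R_inner film = 1/(h_i·2πr₁L) = 1/(866×2π×0.395×1) = 4.653×10^-4 K/W
R_brass pipe wall = ln(400.5/395)/(2π×113×1) = 1.948×10^-5 K/W
R_vermiculite fill = ln(470.5/400.5)/(2π×0.0705×1) = 0.3636 K/W
R_outer film = 1/(h_o·2πr_oL) = 1/(28.1×2π×0.4705×1) = 0.01204 K/W
R_total = 0.3762 K/W
Q = ΔT/R_total = 254/0.3762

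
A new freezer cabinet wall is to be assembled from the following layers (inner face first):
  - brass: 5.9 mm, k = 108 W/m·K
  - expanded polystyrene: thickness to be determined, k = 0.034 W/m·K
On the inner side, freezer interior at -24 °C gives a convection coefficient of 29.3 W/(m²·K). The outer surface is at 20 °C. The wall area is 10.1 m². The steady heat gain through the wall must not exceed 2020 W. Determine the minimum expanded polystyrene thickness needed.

Thermal resistances in series:
R_inner film = 1/(h_i·A) = 1/(29.3×10.1) = 0.003379 K/W
R_brass = L/(kA) = 0.0059/(108×10.1) = 5.409×10^-6 K/W
Sum of the known resistances R_other = 0.003385 K/W
Required total resistance R_tot = ΔT/Q_allow = 44/2020 = 0.02178 K/W
R_expanded polystyrene = R_tot − R_other = 0.0184 K/W
L = R·k·A = 0.0184×0.034×10.1

L ≈ 6.32 mm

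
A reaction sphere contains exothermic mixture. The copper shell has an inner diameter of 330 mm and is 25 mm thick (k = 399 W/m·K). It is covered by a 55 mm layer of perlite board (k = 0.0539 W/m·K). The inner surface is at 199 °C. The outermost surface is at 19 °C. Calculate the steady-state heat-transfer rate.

Q ≈ 103 W

Spherical conduction: R = (1/r_in − 1/r_out)/(4πk) per layer; series-sum.
R_copper shell = (1/0.165 − 1/0.19)/(4π×399) = 1.59×10^-4 K/W
R_perlite board = (1/0.19 − 1/0.245)/(4π×0.0539) = 1.744 K/W
R_total = 1.745 K/W
Q = ΔT/R_total = 180/1.745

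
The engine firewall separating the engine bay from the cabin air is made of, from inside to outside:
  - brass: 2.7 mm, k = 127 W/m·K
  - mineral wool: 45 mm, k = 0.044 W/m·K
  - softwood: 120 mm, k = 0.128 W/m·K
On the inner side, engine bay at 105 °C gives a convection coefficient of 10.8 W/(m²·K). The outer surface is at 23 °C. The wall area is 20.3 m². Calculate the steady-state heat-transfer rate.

Q ≈ 811 W

Series thermal resistances:
R_inner film = 1/(h_i·A) = 1/(10.8×20.3) = 0.004561 K/W
R_brass = L/(kA) = 0.0027/(127×20.3) = 1.047×10^-6 K/W
R_mineral wool = L/(kA) = 0.045/(0.044×20.3) = 0.05038 K/W
R_softwood = L/(kA) = 0.12/(0.128×20.3) = 0.04618 K/W
R_total = 0.1011 K/W
Q = ΔT / R_total = 82 / 0.1011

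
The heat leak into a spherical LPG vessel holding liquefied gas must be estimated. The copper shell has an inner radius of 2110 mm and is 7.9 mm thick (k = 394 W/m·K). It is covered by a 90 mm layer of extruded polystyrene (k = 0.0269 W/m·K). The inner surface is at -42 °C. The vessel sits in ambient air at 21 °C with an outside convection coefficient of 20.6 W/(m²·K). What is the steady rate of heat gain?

For a spherical shell R = (1/r₁ − 1/r₂)/(4πk); film R = 1/(h·4πr²). In series:
R_copper shell = (1/2.11 − 1/2.1179)/(4π×394) = 3.571×10^-7 K/W
R_extruded polystyrene = (1/2.1179 − 1/2.2079)/(4π×0.0269) = 0.05694 K/W
R_outer film = 1/(h·4πr_o²) = 1/(20.6×4π×2.2079²) = 7.924×10^-4 K/W
R_total = 0.05773 K/W
Q = ΔT/R_total = 63/0.05773

Q ≈ 1090 W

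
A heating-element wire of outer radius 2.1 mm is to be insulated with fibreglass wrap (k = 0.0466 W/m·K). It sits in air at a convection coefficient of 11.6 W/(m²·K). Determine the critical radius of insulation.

For a cylinder r_cr = k/h = 0.0466/11.6
r_cr = 4.02 mm; since the bare radius (2.1 mm) is below r_cr, adding a thin layer of insulation will *increase* heat loss.

r_cr ≈ 4.02 mm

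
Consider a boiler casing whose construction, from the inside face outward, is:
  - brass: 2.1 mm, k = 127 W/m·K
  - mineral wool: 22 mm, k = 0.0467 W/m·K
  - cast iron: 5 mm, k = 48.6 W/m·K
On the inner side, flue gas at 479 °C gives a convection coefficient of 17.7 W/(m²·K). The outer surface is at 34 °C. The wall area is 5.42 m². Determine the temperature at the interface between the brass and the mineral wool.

T ≈ 431 °C

Using the resistance-network approach (series):
R_inner film = 1/(h_i·A) = 1/(17.7×5.42) = 0.01042 K/W
R_brass = L/(kA) = 0.0021/(127×5.42) = 3.051×10^-6 K/W
R_mineral wool = L/(kA) = 0.022/(0.0467×5.42) = 0.08692 K/W
R_cast iron = L/(kA) = 0.005/(48.6×5.42) = 1.898×10^-5 K/W
R_total = 0.09736 K/W;  Q = ΔT/R_total = 445/0.09736 = 4571 W
T_interface = T_inner − Q·ΣR(inner→interface) = 479 − 4570×0.01043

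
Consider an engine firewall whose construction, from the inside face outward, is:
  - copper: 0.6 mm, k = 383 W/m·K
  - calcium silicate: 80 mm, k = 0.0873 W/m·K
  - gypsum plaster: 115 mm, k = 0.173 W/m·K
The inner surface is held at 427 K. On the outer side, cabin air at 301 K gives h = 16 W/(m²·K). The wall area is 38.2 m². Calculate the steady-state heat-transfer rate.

Series thermal resistances:
R_copper = L/(kA) = 0.0006/(383×38.2) = 4.101×10^-8 K/W
R_calcium silicate = L/(kA) = 0.08/(0.0873×38.2) = 0.02399 K/W
R_gypsum plaster = L/(kA) = 0.115/(0.173×38.2) = 0.0174 K/W
R_outer film = 1/(h_o·A) = 1/(16×38.2) = 0.001636 K/W
R_total = 0.04303 K/W
Q = ΔT / R_total = 126 / 0.04303

Q ≈ 2930 W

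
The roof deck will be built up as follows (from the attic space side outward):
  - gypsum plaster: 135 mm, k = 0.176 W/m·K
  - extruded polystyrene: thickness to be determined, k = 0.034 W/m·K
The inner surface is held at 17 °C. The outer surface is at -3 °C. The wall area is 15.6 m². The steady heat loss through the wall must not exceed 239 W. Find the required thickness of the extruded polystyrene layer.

L ≈ 18.3 mm

Treating each layer as a thermal resistance in series:
R_gypsum plaster = L/(kA) = 0.135/(0.176×15.6) = 0.04917 K/W
Sum of the known resistances R_other = 0.04917 K/W
Required total resistance R_tot = ΔT/Q_allow = 20/239 = 0.08368 K/W
R_extruded polystyrene = R_tot − R_other = 0.03451 K/W
L = R·k·A = 0.03451×0.034×15.6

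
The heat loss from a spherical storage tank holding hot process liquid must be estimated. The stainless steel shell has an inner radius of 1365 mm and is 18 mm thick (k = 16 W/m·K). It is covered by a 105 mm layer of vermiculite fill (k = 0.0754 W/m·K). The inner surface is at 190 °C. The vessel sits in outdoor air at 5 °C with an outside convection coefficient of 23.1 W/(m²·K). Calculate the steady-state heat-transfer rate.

Spherical conduction: R = (1/r_in − 1/r_out)/(4πk) per layer; series-sum.
R_stainless steel shell = (1/1.365 − 1/1.383)/(4π×16) = 4.742×10^-5 K/W
R_vermiculite fill = (1/1.383 − 1/1.488)/(4π×0.0754) = 0.05385 K/W
R_outer film = 1/(h·4πr_o²) = 1/(23.1×4π×1.488²) = 0.001556 K/W
R_total = 0.05545 K/W
Q = ΔT/R_total = 185/0.05545

Q ≈ 3340 W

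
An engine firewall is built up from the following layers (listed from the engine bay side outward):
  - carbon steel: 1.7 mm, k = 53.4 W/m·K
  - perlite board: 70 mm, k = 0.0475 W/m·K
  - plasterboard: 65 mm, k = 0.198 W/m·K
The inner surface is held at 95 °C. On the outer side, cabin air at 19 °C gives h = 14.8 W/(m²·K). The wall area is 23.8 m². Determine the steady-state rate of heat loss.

Q ≈ 967 W

Using the resistance-network approach (series):
R_carbon steel = L/(kA) = 0.0017/(53.4×23.8) = 1.338×10^-6 K/W
R_perlite board = L/(kA) = 0.07/(0.0475×23.8) = 0.06192 K/W
R_plasterboard = L/(kA) = 0.065/(0.198×23.8) = 0.01379 K/W
R_outer film = 1/(h_o·A) = 1/(14.8×23.8) = 0.002839 K/W
R_total = 0.07855 K/W
Q = ΔT / R_total = 76 / 0.07855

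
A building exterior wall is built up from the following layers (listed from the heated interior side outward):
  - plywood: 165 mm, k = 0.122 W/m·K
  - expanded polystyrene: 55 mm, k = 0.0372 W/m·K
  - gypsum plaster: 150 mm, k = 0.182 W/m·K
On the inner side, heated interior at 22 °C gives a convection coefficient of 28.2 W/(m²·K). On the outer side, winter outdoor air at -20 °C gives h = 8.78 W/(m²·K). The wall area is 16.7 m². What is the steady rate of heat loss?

Series thermal resistances:
R_inner film = 1/(h_i·A) = 1/(28.2×16.7) = 0.002123 K/W
R_plywood = L/(kA) = 0.165/(0.122×16.7) = 0.08099 K/W
R_expanded polystyrene = L/(kA) = 0.055/(0.0372×16.7) = 0.08853 K/W
R_gypsum plaster = L/(kA) = 0.15/(0.182×16.7) = 0.04935 K/W
R_outer film = 1/(h_o·A) = 1/(8.78×16.7) = 0.00682 K/W
R_total = 0.2278 K/W
Q = ΔT / R_total = 42 / 0.2278

Q ≈ 184 W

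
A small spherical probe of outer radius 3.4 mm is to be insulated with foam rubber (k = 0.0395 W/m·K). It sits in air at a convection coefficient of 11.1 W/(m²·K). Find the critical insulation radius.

r_cr ≈ 7.12 mm

For a sphere r_cr = 2k/h = 2×0.0395/11.1
r_cr = 7.12 mm; since the bare radius (3.4 mm) is below r_cr, adding a thin layer of insulation will *increase* heat loss.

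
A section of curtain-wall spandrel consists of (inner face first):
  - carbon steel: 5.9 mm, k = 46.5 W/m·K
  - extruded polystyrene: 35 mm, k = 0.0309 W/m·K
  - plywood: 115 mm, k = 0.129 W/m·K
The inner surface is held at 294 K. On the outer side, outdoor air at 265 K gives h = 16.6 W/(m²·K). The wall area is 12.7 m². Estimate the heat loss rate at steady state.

Treating each layer as a thermal resistance in series:
R_carbon steel = L/(kA) = 0.0059/(46.5×12.7) = 9.991×10^-6 K/W
R_extruded polystyrene = L/(kA) = 0.035/(0.0309×12.7) = 0.08919 K/W
R_plywood = L/(kA) = 0.115/(0.129×12.7) = 0.07019 K/W
R_outer film = 1/(h_o·A) = 1/(16.6×12.7) = 0.004743 K/W
R_total = 0.1641 K/W
Q = ΔT / R_total = 29 / 0.1641

Q ≈ 177 W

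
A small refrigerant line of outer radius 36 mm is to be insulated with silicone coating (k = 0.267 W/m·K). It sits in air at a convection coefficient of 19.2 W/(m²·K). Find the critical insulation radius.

For a cylinder r_cr = k/h = 0.267/19.2
r_cr = 13.9 mm; since the bare radius (36 mm) is above r_cr, any added insulation will reduce heat loss.

r_cr ≈ 13.9 mm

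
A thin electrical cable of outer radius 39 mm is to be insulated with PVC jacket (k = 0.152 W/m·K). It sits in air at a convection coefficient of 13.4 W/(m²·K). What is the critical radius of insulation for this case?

For a cylinder r_cr = k/h = 0.152/13.4
r_cr = 11.3 mm; since the bare radius (39 mm) is above r_cr, any added insulation will reduce heat loss.

r_cr ≈ 11.3 mm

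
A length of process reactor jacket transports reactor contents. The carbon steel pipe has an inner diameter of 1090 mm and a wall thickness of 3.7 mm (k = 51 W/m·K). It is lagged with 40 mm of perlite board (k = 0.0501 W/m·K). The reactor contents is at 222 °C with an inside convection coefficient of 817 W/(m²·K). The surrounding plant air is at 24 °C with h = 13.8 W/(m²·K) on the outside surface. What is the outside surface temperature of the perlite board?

T ≈ 39.9 °C

Treating each annulus and film as a series resistance:
R_inner film = 1/(h_i·2πr₁L) = 1/(817×2π×0.545×1) = 3.574×10^-4 K/W
R_carbon steel pipe wall = ln(548.7/545)/(2π×51×1) = 2.111×10^-5 K/W
R_perlite board = ln(588.7/548.7)/(2π×0.0501×1) = 0.2235 K/W
R_outer film = 1/(h_o·2πr_oL) = 1/(13.8×2π×0.5887×1) = 0.01959 K/W
R_total = 0.2435 K/W
Q = ΔT/R_total = 198/0.2435
Q = 813 W/m
T_interface = T_inner − Q·ΣR(inner→interface) = 222 − 813×0.2239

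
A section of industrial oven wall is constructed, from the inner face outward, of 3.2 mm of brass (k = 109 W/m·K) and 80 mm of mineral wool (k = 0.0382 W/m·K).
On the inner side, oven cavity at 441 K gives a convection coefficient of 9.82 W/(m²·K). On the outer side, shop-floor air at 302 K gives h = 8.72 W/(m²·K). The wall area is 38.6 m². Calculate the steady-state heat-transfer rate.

Q ≈ 2320 W

Using the resistance-network approach (series):
R_inner film = 1/(h_i·A) = 1/(9.82×38.6) = 0.002638 K/W
R_brass = L/(kA) = 0.0032/(109×38.6) = 7.606×10^-7 K/W
R_mineral wool = L/(kA) = 0.08/(0.0382×38.6) = 0.05425 K/W
R_outer film = 1/(h_o·A) = 1/(8.72×38.6) = 0.002971 K/W
R_total = 0.05986 K/W
Q = ΔT / R_total = 139 / 0.05986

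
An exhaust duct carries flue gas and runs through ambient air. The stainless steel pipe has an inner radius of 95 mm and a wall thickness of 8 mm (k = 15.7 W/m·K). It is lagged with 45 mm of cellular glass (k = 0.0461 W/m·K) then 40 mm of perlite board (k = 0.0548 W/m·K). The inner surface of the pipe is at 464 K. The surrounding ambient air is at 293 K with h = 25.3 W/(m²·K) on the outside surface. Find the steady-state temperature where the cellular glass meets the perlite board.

T ≈ 356 K

For a radial system each layer contributes R = ln(r_out/r_in)/(2πkL); films add R = 1/(hA).
R_stainless steel pipe wall = ln(103/95)/(2π×15.7×1) = 8.196×10^-4 K/W
R_cellular glass = ln(148/103)/(2π×0.0461×1) = 1.251 K/W
R_perlite board = ln(188/148)/(2π×0.0548×1) = 0.6948 K/W
R_outer film = 1/(h_o·2πr_oL) = 1/(25.3×2π×0.188×1) = 0.03346 K/W
R_total = 1.981 K/W
Q = ΔT/R_total = 171/1.981
Q = 86.3 W/m
T_interface = T_inner − Q·ΣR(inner→interface) = 464 − 86.3×1.252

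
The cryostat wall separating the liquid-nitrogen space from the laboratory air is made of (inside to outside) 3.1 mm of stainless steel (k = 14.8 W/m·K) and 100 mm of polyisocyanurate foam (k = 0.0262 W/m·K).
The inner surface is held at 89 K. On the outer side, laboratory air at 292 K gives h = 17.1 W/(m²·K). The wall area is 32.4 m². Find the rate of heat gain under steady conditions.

Q ≈ 1700 W

Treating each layer as a thermal resistance in series:
R_stainless steel = L/(kA) = 0.0031/(14.8×32.4) = 6.465×10^-6 K/W
R_polyisocyanurate foam = L/(kA) = 0.1/(0.0262×32.4) = 0.1178 K/W
R_outer film = 1/(h_o·A) = 1/(17.1×32.4) = 0.001805 K/W
R_total = 0.1196 K/W
Q = ΔT / R_total = 203 / 0.1196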